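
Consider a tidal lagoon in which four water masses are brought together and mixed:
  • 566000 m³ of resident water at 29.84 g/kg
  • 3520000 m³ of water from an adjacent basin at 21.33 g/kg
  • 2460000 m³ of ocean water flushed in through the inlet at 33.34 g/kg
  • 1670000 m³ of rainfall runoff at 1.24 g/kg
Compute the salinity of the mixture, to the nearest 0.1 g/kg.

Total salt / total volume:
salt = 566,000×29.84 + 3,520,000×21.33 + 2,460,000×33.34 + 1,670,000×1.24 = 16,889,440 + 75,081,600 + 82,016,400 + 2,070,800 = 176,058,240
volume = 566,000 + 3,520,000 + 2,460,000 + 1,670,000 = 8,216,000 m³
S = 176,058,240 / 8,216,000 = 21.429 g/kg

21.4 g/kg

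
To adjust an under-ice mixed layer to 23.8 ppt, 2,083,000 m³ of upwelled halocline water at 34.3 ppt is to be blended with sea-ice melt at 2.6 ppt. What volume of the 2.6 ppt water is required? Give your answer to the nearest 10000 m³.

1030000 m³

Salt balance: 2,083,000×34.3 + V×2.6 = (2,083,000+V)×23.8
71,446,900 + 2.6V = 49,575,400 + 23.8V
21,871,500 = 21.2V
V = 1,031,674.53 m³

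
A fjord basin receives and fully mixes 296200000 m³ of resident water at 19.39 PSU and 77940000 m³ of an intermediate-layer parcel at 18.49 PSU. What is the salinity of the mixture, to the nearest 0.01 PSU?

19.20 PSU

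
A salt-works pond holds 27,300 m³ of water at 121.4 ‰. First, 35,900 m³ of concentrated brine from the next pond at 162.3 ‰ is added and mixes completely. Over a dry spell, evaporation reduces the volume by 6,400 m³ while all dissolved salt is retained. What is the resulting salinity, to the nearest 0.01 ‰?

160.93 ‰

After mixing: salt = 27,300×121.4 + 35,900×162.3 = 9,140,790; volume = 63,200 m³
After evaporation: salt unchanged = 9,140,790; volume = 63,200 − 6,400 = 56,800 m³
S = 9,140,790 / 56,800 = 160.9294 ‰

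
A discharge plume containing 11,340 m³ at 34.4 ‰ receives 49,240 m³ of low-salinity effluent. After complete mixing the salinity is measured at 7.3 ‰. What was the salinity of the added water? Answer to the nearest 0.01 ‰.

1.06 ‰

Salt balance: 11,340×34.4 + 49,240×S = 60,580×7.3
390,096 + 49,240·S = 442,234
S = (442,234 − 390,096) / 49,240 = 1.0589 ‰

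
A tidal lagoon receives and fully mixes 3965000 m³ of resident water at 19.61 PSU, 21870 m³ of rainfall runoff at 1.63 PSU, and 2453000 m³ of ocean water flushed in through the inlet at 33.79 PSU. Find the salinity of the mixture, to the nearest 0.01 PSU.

24.95 PSU

Mass of salt is conserved:
salt = 3,965,000×19.61 + 21,870×1.63 + 2,453,000×33.79 = 77,753,650 + 35,648.1 + 82,886,870 = 160,676,168.1
volume = 3,965,000 + 21,870 + 2,453,000 = 6,439,870 m³
S = 160,676,168.1 / 6,439,870 = 24.9502 PSU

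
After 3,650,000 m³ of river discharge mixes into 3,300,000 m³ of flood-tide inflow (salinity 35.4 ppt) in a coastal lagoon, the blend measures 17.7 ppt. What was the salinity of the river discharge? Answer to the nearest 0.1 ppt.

1.7 ppt

Salt balance: 3,300,000×35.4 + 3,650,000×S = 6,950,000×17.7
116,820,000 + 3,650,000·S = 123,015,000
S = (123,015,000 − 116,820,000) / 3,650,000 = 1.6973 ppt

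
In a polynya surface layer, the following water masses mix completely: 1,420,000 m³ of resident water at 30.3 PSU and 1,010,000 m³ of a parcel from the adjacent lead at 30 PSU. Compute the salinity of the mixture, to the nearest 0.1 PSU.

30.2 PSU

Weighted by volume,
salt = 1,420,000×30.3 + 1,010,000×30 = 43,026,000 + 30,300,000 = 73,326,000
volume = 1,420,000 + 1,010,000 = 2,430,000 m³
S = 73,326,000 / 2,430,000 = 30.175 PSU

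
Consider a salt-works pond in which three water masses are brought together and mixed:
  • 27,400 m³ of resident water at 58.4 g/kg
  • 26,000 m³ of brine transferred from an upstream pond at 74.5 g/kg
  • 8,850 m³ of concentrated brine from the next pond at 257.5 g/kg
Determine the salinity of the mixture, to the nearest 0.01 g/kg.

93.43 g/kg

Salt balance:
salt = 27,400×58.4 + 26,000×74.5 + 8,850×257.5 = 1,600,160 + 1,937,000 + 2,278,875 = 5,816,035
volume = 27,400 + 26,000 + 8,850 = 62,250 m³
S = 5,816,035 / 62,250 = 93.4303 g/kg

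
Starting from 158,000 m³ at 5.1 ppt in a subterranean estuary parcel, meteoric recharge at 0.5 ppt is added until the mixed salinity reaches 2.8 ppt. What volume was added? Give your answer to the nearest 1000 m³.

158000 m³

Salt balance: 158,000×5.1 + V×0.5 = (158,000+V)×2.8
805,800 + 0.5V = 442,400 + 2.8V
363,400 = 2.3V
V = 158,000 m³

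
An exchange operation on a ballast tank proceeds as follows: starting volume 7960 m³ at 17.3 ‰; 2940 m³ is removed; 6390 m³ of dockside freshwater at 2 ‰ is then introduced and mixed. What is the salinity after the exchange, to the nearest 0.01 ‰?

Remaining after removal: 5,020 m³ at 17.3 ‰ (salt = 86,846)
After addition: salt = 86,846 + 6,390×2 = 99,626; volume = 11,410 m³
S = 99,626 / 11,410 = 8.7315 ‰

8.73 ‰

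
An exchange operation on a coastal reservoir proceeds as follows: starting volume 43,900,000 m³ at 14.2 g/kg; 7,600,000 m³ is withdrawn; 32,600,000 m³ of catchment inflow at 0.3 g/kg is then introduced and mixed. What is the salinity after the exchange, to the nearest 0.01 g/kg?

Remaining after removal: 36,300,000 m³ at 14.2 g/kg (salt = 515,460,000)
After addition: salt = 515,460,000 + 32,600,000×0.3 = 525,240,000; volume = 68,900,000 m³
S = 525,240,000 / 68,900,000 = 7.6232 g/kg

7.62 g/kg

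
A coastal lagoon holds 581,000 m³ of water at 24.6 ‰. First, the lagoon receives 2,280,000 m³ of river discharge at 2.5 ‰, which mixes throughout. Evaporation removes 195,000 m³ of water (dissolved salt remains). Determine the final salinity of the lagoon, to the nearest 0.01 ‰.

After mixing: salt = 581,000×24.6 + 2,280,000×2.5 = 19,992,600; volume = 2,861,000 m³
After evaporation: salt unchanged = 19,992,600; volume = 2,861,000 − 195,000 = 2,666,000 m³
S = 19,992,600 / 2,666,000 = 7.4991 ‰

7.50 ‰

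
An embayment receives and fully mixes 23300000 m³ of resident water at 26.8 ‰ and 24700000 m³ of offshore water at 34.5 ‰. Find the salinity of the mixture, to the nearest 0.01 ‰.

30.76 ‰

Mass of salt is conserved:
salt = 23,300,000×26.8 + 24,700,000×34.5 = 624,440,000 + 852,150,000 = 1,476,590,000
volume = 23,300,000 + 24,700,000 = 48,000,000 m³
S = 1,476,590,000 / 48,000,000 = 30.7623 ‰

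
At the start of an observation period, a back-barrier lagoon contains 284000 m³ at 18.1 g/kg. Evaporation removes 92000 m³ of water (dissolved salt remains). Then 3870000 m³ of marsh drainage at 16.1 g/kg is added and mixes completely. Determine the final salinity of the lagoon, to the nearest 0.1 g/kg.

16.6 g/kg

After evaporation: salt = 284,000×18.1 = 5,140,400; volume = 284,000 − 92,000 = 192,000 m³
After mixing: salt = 5,140,400 + 3,870,000×16.1 = 67,447,400; volume = 192,000 + 3,870,000 = 4,062,000 m³
S = 67,447,400 / 4,062,000 = 16.6045 g/kg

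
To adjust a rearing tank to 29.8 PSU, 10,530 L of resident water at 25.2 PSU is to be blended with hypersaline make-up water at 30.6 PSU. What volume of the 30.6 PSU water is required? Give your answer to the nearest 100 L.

60500 L

Salt balance: 10,530×25.2 + V×30.6 = (10,530+V)×29.8
265,356 + 30.6V = 313,794 + 29.8V
48,438 = 0.8V
V = 60,547.5 L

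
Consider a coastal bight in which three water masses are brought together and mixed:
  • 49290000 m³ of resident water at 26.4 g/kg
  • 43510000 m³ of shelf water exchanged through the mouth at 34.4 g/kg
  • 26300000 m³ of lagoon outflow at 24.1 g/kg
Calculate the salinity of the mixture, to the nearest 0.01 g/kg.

28.81 g/kg

Total salt / total volume:
salt = 49,290,000×26.4 + 43,510,000×34.4 + 26,300,000×24.1 = 1,301,256,000 + 1,496,744,000 + 633,830,000 = 3,431,830,000
volume = 49,290,000 + 43,510,000 + 26,300,000 = 119,100,000 m³
S = 3,431,830,000 / 119,100,000 = 28.8147 g/kg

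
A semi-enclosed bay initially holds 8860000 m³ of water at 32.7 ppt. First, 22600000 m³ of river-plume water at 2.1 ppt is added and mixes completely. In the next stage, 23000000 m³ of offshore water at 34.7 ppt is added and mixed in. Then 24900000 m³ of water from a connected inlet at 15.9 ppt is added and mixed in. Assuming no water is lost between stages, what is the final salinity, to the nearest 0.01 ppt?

19.29 ppt

Salt balance:
Initial salt = 8,860,000×32.7 = 289,722,000
After stage 1: salt = 289,722,000 + 22,600,000×2.1 = 337,182,000; volume = 31,460,000 m³; S = 10.718 ppt
After stage 2: salt = 337,182,000 + 23,000,000×34.7 = 1,135,282,000; volume = 54,460,000 m³; S = 20.846 ppt
After stage 3: salt = 1,135,282,000 + 24,900,000×15.9 = 1,531,192,000; volume = 79,360,000 m³
S = 1,531,192,000 / 79,360,000 = 19.2943 ppt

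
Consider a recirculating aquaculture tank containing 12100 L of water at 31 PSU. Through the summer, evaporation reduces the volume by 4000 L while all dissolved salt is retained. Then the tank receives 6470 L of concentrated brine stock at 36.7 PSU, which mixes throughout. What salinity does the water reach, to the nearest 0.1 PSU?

42.0 PSU

After evaporation: salt = 12,100×31 = 375,100; volume = 12,100 − 4,000 = 8,100 L
After mixing: salt = 375,100 + 6,470×36.7 = 612,549; volume = 8,100 + 6,470 = 14,570 L
S = 612,549 / 14,570 = 42.0418 PSU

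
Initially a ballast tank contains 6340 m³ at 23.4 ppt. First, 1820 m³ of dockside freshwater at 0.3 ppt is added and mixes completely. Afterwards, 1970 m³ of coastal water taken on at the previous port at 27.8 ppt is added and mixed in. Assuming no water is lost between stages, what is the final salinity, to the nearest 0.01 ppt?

20.11 ppt

Conserving salt mass:
Initial salt = 6,340×23.4 = 148,356
After stage 1: salt = 148,356 + 1,820×0.3 = 148,902; volume = 8,160 m³; S = 18.248 ppt
After stage 2: salt = 148,902 + 1,970×27.8 = 203,668; volume = 10,130 m³
S = 203,668 / 10,130 = 20.1054 ppt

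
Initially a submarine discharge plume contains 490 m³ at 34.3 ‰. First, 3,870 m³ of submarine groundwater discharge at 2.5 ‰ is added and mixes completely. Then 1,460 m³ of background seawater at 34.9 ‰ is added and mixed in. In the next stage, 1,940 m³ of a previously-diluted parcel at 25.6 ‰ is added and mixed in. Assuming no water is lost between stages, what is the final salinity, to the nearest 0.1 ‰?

16.4 ‰

Mass of salt is conserved:
Initial salt = 490×34.3 = 16,807
After stage 1: salt = 16,807 + 3,870×2.5 = 26,482; volume = 4,360 m³; S = 6.074 ‰
After stage 2: salt = 26,482 + 1,460×34.9 = 77,436; volume = 5,820 m³; S = 13.305 ‰
After stage 3: salt = 77,436 + 1,940×25.6 = 127,100; volume = 7,760 m³
S = 127,100 / 7,760 = 16.3789 ‰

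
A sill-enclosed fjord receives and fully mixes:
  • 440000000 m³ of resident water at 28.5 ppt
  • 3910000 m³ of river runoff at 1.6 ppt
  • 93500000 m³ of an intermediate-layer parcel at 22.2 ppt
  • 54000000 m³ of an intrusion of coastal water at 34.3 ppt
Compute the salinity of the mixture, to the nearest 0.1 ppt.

Conserving salt mass:
salt = 440,000,000×28.5 + 3,910,000×1.6 + 93,500,000×22.2 + 54,000,000×34.3 = 12,540,000,000 + 6,256,000 + 2,075,700,000 + 1,852,200,000 = 16,474,156,000
volume = 440,000,000 + 3,910,000 + 93,500,000 + 54,000,000 = 591,410,000 m³
S = 16,474,156,000 / 591,410,000 = 27.856 ppt

27.9 ppt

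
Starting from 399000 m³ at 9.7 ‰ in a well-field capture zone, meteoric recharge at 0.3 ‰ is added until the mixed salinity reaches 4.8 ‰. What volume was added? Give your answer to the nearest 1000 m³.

434000 m³

Salt balance: 399,000×9.7 + V×0.3 = (399,000+V)×4.8
3,870,300 + 0.3V = 1,915,200 + 4.8V
1,955,100 = 4.5V
V = 434,466.67 m³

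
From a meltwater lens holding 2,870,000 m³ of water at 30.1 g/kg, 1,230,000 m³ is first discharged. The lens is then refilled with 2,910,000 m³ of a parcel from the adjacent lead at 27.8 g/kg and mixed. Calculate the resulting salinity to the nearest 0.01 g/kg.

Remaining after removal: 1,640,000 m³ at 30.1 g/kg (salt = 49,364,000)
After addition: salt = 49,364,000 + 2,910,000×27.8 = 130,262,000; volume = 4,550,000 m³
S = 130,262,000 / 4,550,000 = 28.629 g/kg

28.63 g/kg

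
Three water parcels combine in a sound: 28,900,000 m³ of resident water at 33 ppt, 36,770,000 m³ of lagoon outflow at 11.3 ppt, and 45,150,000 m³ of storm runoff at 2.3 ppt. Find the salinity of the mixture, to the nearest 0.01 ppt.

13.29 ppt

Mass of salt is conserved:
salt = 28,900,000×33 + 36,770,000×11.3 + 45,150,000×2.3 = 953,700,000 + 415,501,000 + 103,845,000 = 1,473,046,000
volume = 28,900,000 + 36,770,000 + 45,150,000 = 110,820,000 m³
S = 1,473,046,000 / 110,820,000 = 13.2922 ppt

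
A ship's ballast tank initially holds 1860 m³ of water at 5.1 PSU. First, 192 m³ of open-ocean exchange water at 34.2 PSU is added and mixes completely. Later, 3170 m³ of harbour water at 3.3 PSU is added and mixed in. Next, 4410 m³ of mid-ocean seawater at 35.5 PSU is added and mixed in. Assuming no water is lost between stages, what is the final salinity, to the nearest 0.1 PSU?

Salt balance:
Initial salt = 1,860×5.1 = 9,486
After stage 1: salt = 9,486 + 192×34.2 = 16,052.4; volume = 2,052 m³; S = 7.823 PSU
After stage 2: salt = 16,052.4 + 3,170×3.3 = 26,513.4; volume = 5,222 m³; S = 5.077 PSU
After stage 3: salt = 26,513.4 + 4,410×35.5 = 183,068.4; volume = 9,632 m³
S = 183,068.4 / 9,632 = 19.0063 PSU

19.0 PSU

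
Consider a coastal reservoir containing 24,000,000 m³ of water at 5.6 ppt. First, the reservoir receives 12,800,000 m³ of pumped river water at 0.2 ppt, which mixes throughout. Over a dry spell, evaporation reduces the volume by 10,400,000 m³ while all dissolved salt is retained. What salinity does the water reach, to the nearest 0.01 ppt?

5.19 ppt

After mixing: salt = 24,000,000×5.6 + 12,800,000×0.2 = 136,960,000; volume = 36,800,000 m³
After evaporation: salt unchanged = 136,960,000; volume = 36,800,000 − 10,400,000 = 26,400,000 m³
S = 136,960,000 / 26,400,000 = 5.1879 ppt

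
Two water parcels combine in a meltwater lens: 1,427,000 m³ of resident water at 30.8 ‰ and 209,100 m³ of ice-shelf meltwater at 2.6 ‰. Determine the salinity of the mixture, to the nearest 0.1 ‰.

27.2 ‰

By conservation of dissolved salt,
salt = 1,427,000×30.8 + 209,100×2.6 = 43,951,600 + 543,660 = 44,495,260
volume = 1,427,000 + 209,100 = 1,636,100 m³
S = 44,495,260 / 1,636,100 = 27.196 ‰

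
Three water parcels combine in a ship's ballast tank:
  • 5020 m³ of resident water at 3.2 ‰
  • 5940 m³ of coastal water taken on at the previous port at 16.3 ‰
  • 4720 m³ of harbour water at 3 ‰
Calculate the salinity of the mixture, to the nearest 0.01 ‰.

Weighted by volume,
salt = 5,020×3.2 + 5,940×16.3 + 4,720×3 = 16,064 + 96,822 + 14,160 = 127,046
volume = 5,020 + 5,940 + 4,720 = 15,680 m³
S = 127,046 / 15,680 = 8.1024 ‰

8.10 ‰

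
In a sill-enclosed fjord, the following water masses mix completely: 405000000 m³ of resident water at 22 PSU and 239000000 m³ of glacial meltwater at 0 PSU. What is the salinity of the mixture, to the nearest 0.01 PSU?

Weighted by volume,
salt = 405,000,000×22 + 239,000,000×0 = 8,910,000,000 + 0 = 8,910,000,000
volume = 405,000,000 + 239,000,000 = 644,000,000 m³
S = 8,910,000,000 / 644,000,000 = 13.8354 PSU

13.84 PSU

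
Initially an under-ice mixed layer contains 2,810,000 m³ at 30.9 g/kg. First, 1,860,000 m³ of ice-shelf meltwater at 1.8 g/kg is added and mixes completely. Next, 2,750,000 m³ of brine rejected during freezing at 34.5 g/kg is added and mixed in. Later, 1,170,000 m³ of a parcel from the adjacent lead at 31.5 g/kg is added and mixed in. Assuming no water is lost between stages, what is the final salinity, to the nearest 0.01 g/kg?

Total salt / total volume:
Initial salt = 2,810,000×30.9 = 86,829,000
After stage 1: salt = 86,829,000 + 1,860,000×1.8 = 90,177,000; volume = 4,670,000 m³; S = 19.31 g/kg
After stage 2: salt = 90,177,000 + 2,750,000×34.5 = 185,052,000; volume = 7,420,000 m³; S = 24.94 g/kg
After stage 3: salt = 185,052,000 + 1,170,000×31.5 = 221,907,000; volume = 8,590,000 m³
S = 221,907,000 / 8,590,000 = 25.8332 g/kg

25.83 g/kg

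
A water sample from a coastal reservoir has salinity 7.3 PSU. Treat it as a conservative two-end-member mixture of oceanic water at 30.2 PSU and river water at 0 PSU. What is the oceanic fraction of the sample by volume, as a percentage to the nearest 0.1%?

Let g be the oceanic fraction. Salt balance per unit volume:
g×30.2 + (1−g)×0 = 7.3
g = (7.3 − 0) / (30.2 − 0) = 7.3/30.2 = 0.2417

24.2%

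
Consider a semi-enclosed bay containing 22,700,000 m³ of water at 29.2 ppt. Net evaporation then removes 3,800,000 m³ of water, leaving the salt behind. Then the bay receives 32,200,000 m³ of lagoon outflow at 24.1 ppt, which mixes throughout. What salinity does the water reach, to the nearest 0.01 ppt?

After evaporation: salt = 22,700,000×29.2 = 662,840,000; volume = 22,700,000 − 3,800,000 = 18,900,000 m³
After mixing: salt = 662,840,000 + 32,200,000×24.1 = 1,438,860,000; volume = 18,900,000 + 32,200,000 = 51,100,000 m³
S = 1,438,860,000 / 51,100,000 = 28.1577 ppt

28.16 ppt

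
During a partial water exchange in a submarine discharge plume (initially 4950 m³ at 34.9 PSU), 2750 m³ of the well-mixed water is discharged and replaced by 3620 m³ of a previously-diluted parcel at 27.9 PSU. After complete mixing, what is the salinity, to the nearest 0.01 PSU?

30.55 PSU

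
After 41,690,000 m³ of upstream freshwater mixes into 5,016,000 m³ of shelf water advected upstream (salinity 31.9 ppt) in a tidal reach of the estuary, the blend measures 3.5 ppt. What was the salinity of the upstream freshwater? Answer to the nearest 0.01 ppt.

Salt balance: 5,016,000×31.9 + 41,690,000×S = 46,706,000×3.5
160,010,400 + 41,690,000·S = 163,471,000
S = (163,471,000 − 160,010,400) / 41,690,000 = 0.083 ppt

0.08 ppt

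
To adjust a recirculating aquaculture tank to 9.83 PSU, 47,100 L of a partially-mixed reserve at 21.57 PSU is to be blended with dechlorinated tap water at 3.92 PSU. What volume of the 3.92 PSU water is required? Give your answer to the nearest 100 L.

Salt balance: 47,100×21.57 + V×3.92 = (47,100+V)×9.83
1,015,947 + 3.92V = 462,993 + 9.83V
552,954 = 5.91V
V = 93,562.44 L

93600 L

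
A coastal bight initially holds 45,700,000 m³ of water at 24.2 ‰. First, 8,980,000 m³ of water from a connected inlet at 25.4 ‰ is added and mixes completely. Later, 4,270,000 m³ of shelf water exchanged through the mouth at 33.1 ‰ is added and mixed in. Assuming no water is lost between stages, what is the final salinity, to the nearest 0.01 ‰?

Mass of salt is conserved:
Initial salt = 45,700,000×24.2 = 1,105,940,000
After stage 1: salt = 1,105,940,000 + 8,980,000×25.4 = 1,334,032,000; volume = 54,680,000 m³; S = 24.397 ‰
After stage 2: salt = 1,334,032,000 + 4,270,000×33.1 = 1,475,369,000; volume = 58,950,000 m³
S = 1,475,369,000 / 58,950,000 = 25.0275 ‰

25.03 ‰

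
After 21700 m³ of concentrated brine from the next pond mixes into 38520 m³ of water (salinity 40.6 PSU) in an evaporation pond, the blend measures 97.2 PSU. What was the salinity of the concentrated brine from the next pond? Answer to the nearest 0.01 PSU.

197.67 PSU

Salt balance: 38,520×40.6 + 21,700×S = 60,220×97.2
1,563,912 + 21,700·S = 5,853,384
S = (5,853,384 − 1,563,912) / 21,700 = 197.6715 PSU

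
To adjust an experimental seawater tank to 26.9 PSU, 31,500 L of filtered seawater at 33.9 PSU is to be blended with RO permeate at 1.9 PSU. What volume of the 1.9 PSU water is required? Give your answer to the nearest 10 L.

8820 L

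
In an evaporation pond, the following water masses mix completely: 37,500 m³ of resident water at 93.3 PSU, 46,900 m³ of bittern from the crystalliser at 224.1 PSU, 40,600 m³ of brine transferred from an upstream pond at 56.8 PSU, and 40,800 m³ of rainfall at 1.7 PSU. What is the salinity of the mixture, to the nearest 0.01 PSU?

Mass of salt is conserved:
salt = 37,500×93.3 + 46,900×224.1 + 40,600×56.8 + 40,800×1.7 = 3,498,750 + 10,510,290 + 2,306,080 + 69,360 = 16,384,480
volume = 37,500 + 46,900 + 40,600 + 40,800 = 165,800 m³
S = 16,384,480 / 165,800 = 98.8207 PSU

98.82 PSU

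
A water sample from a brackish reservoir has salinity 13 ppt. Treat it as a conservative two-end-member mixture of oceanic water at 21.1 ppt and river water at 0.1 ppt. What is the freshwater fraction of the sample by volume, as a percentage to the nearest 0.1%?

38.6%

Let f be the freshwater fraction. Salt balance per unit volume:
f×0.1 + (1−f)×21.1 = 13
f = (21.1 − 13) / (21.1 − 0.1) = 8.1/21 = 0.3857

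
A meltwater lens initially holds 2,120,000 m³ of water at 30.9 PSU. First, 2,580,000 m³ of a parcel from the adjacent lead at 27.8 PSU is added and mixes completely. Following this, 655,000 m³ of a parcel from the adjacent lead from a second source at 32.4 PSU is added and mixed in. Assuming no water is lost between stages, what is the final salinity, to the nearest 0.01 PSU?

Total salt / total volume:
Initial salt = 2,120,000×30.9 = 65,508,000
After stage 1: salt = 65,508,000 + 2,580,000×27.8 = 137,232,000; volume = 4,700,000 m³; S = 29.198 PSU
After stage 2: salt = 137,232,000 + 655,000×32.4 = 158,454,000; volume = 5,355,000 m³
S = 158,454,000 / 5,355,000 = 29.5899 PSU

29.59 PSU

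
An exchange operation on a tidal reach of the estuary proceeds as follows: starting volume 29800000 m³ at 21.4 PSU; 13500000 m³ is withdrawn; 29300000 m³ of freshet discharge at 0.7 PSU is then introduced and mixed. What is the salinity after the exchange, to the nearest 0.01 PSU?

8.10 PSU

Remaining after removal: 16,300,000 m³ at 21.4 PSU (salt = 348,820,000)
After addition: salt = 348,820,000 + 29,300,000×0.7 = 369,330,000; volume = 45,600,000 m³
S = 369,330,000 / 45,600,000 = 8.0993 PSU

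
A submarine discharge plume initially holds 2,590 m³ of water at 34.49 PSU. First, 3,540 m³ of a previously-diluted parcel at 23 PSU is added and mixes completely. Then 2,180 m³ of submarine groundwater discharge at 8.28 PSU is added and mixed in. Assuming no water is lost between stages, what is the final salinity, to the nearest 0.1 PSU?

22.7 PSU

By conservation of dissolved salt,
Initial salt = 2,590×34.49 = 89,329.1
After stage 1: salt = 89,329.1 + 3,540×23 = 170,749.1; volume = 6,130 m³; S = 27.855 PSU
After stage 2: salt = 170,749.1 + 2,180×8.28 = 188,799.5; volume = 8,310 m³
S = 188,799.5 / 8,310 = 22.7196 PSU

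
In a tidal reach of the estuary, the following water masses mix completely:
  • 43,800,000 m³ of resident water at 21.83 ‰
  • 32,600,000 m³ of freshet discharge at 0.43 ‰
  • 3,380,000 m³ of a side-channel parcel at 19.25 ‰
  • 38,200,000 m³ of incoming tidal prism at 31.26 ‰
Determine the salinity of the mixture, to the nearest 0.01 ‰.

18.90 ‰

Conserving salt mass:
salt = 43,800,000×21.83 + 32,600,000×0.43 + 3,380,000×19.25 + 38,200,000×31.26 = 956,154,000 + 14,018,000 + 65,065,000 + 1,194,132,000 = 2,229,369,000
volume = 43,800,000 + 32,600,000 + 3,380,000 + 38,200,000 = 117,980,000 m³
S = 2,229,369,000 / 117,980,000 = 18.8962 ‰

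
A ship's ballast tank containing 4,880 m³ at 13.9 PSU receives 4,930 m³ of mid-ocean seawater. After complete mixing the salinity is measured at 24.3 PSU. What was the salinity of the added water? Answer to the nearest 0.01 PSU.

34.59 PSU

Salt balance: 4,880×13.9 + 4,930×S = 9,810×24.3
67,832 + 4,930·S = 238,383
S = (238,383 − 67,832) / 4,930 = 34.5945 PSU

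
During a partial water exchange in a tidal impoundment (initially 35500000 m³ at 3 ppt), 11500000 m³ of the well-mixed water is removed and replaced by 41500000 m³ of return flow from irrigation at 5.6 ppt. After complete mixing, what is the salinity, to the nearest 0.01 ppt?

4.65 ppt

Remaining after removal: 24,000,000 m³ at 3 ppt (salt = 72,000,000)
After addition: salt = 72,000,000 + 41,500,000×5.6 = 304,400,000; volume = 65,500,000 m³
S = 304,400,000 / 65,500,000 = 4.6473 ppt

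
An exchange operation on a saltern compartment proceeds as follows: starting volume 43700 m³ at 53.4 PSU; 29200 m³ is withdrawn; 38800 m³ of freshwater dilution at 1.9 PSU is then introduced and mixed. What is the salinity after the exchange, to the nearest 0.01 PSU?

15.91 PSU

Remaining after removal: 14,500 m³ at 53.4 PSU (salt = 774,300)
After addition: salt = 774,300 + 38,800×1.9 = 848,020; volume = 53,300 m³
S = 848,020 / 53,300 = 15.9103 PSU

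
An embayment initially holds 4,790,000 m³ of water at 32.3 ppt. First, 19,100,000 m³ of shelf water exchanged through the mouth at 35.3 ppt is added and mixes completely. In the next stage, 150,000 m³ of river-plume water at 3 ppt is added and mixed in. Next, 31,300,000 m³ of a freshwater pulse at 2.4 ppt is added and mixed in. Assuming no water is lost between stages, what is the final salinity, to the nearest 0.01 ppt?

16.34 ppt

Mass of salt is conserved:
Initial salt = 4,790,000×32.3 = 154,717,000
After stage 1: salt = 154,717,000 + 19,100,000×35.3 = 828,947,000; volume = 23,890,000 m³; S = 34.698 ppt
After stage 2: salt = 828,947,000 + 150,000×3 = 829,397,000; volume = 24,040,000 m³; S = 34.501 ppt
After stage 3: salt = 829,397,000 + 31,300,000×2.4 = 904,517,000; volume = 55,340,000 m³
S = 904,517,000 / 55,340,000 = 16.3447 ppt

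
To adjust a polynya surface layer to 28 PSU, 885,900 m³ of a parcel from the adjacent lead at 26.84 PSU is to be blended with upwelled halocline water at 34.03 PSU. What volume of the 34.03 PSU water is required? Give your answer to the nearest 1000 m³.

Salt balance: 885,900×26.84 + V×34.03 = (885,900+V)×28
23,777,556 + 34.03V = 24,805,200 + 28V
1,027,644 = 6.03V
V = 170,421.89 m³

170000 m³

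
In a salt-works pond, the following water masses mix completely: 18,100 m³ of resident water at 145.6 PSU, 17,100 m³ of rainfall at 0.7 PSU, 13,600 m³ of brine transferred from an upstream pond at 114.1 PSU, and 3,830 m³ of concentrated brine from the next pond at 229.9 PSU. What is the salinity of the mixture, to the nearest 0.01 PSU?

96.52 PSU

Salt balance:
salt = 18,100×145.6 + 17,100×0.7 + 13,600×114.1 + 3,830×229.9 = 2,635,360 + 11,970 + 1,551,760 + 880,517 = 5,079,607
volume = 18,100 + 17,100 + 13,600 + 3,830 = 52,630 m³
S = 5,079,607 / 52,630 = 96.5154 PSU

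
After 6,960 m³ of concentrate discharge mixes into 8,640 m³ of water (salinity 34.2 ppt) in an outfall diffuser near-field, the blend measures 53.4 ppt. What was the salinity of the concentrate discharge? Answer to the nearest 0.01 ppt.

Salt balance: 8,640×34.2 + 6,960×S = 15,600×53.4
295,488 + 6,960·S = 833,040
S = (833,040 − 295,488) / 6,960 = 77.2345 ppt

77.23 ppt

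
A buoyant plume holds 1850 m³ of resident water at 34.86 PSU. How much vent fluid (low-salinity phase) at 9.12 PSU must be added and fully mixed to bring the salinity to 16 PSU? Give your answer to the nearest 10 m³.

5070 m³

Salt balance: 1,850×34.86 + V×9.12 = (1,850+V)×16
64,491 + 9.12V = 29,600 + 16V
34,891 = 6.88V
V = 5,071.37 m³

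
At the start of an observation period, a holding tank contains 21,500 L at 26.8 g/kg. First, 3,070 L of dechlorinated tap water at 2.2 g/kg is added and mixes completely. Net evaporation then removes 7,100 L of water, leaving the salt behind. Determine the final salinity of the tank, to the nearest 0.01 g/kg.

After mixing: salt = 21,500×26.8 + 3,070×2.2 = 582,954; volume = 24,570 L
After evaporation: salt unchanged = 582,954; volume = 24,570 − 7,100 = 17,470 L
S = 582,954 / 17,470 = 33.3689 g/kg

33.37 g/kg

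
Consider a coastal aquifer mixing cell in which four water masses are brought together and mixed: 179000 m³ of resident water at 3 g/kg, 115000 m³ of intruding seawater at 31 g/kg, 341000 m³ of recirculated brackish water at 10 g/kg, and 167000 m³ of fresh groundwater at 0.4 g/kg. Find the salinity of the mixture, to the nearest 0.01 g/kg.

Salt balance:
salt = 179,000×3 + 115,000×31 + 341,000×10 + 167,000×0.4 = 537,000 + 3,565,000 + 3,410,000 + 66,800 = 7,578,800
volume = 179,000 + 115,000 + 341,000 + 167,000 = 802,000 m³
S = 7,578,800 / 802,000 = 9.4499 g/kg

9.45 g/kg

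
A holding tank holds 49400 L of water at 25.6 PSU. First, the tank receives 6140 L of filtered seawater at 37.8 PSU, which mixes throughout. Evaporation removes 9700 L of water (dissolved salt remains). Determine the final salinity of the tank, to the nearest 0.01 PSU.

After mixing: salt = 49,400×25.6 + 6,140×37.8 = 1,496,732; volume = 55,540 L
After evaporation: salt unchanged = 1,496,732; volume = 55,540 − 9,700 = 45,840 L
S = 1,496,732 / 45,840 = 32.6512 PSU

32.65 PSU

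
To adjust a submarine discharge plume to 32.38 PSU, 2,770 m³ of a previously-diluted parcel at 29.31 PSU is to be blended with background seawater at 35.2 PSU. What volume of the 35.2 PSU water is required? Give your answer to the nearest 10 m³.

Salt balance: 2,770×29.31 + V×35.2 = (2,770+V)×32.38
81,188.7 + 35.2V = 89,692.6 + 32.38V
8,503.9 = 2.82V
V = 3,015.57 m³

3020 m³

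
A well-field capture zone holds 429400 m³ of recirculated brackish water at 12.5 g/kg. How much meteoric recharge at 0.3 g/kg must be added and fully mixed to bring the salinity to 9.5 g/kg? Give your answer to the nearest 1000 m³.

Salt balance: 429,400×12.5 + V×0.3 = (429,400+V)×9.5
5,367,500 + 0.3V = 4,079,300 + 9.5V
1,288,200 = 9.2V
V = 140,021.74 m³

140000 m³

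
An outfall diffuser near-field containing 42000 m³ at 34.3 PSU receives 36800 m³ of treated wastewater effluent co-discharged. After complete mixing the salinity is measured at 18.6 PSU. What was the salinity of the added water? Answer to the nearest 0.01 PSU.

0.68 PSU

Salt balance: 42,000×34.3 + 36,800×S = 78,800×18.6
1,440,600 + 36,800·S = 1,465,680
S = (1,465,680 − 1,440,600) / 36,800 = 0.6815 PSU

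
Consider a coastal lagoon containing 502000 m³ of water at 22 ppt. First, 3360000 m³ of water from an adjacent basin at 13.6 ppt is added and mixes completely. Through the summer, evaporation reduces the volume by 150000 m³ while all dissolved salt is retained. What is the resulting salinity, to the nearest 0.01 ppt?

15.29 ppt

After mixing: salt = 502,000×22 + 3,360,000×13.6 = 56,740,000; volume = 3,862,000 m³
After evaporation: salt unchanged = 56,740,000; volume = 3,862,000 − 150,000 = 3,712,000 m³
S = 56,740,000 / 3,712,000 = 15.2856 ppt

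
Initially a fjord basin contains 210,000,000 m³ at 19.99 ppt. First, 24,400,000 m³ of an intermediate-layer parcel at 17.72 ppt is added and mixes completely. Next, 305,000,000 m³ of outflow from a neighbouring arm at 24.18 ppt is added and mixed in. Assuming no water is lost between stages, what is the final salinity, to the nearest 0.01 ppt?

22.26 ppt

Weighted by volume,
Initial salt = 210,000,000×19.99 = 4,197,900,000
After stage 1: salt = 4,197,900,000 + 24,400,000×17.72 = 4,630,268,000; volume = 234,400,000 m³; S = 19.754 ppt
After stage 2: salt = 4,630,268,000 + 305,000,000×24.18 = 12,005,168,000; volume = 539,400,000 m³
S = 12,005,168,000 / 539,400,000 = 22.2565 ppt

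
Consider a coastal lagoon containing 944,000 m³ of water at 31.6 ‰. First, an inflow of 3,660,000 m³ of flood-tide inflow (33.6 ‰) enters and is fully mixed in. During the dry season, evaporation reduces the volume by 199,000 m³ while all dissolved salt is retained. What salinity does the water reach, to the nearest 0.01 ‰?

After mixing: salt = 944,000×31.6 + 3,660,000×33.6 = 152,806,400; volume = 4,604,000 m³
After evaporation: salt unchanged = 152,806,400; volume = 4,604,000 − 199,000 = 4,405,000 m³
S = 152,806,400 / 4,405,000 = 34.6893 ‰

34.69 ‰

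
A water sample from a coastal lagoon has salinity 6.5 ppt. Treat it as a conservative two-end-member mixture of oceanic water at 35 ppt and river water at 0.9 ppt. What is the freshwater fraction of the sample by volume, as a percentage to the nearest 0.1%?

83.6%

Let f be the freshwater fraction. Salt balance per unit volume:
f×0.9 + (1−f)×35 = 6.5
f = (35 − 6.5) / (35 − 0.9) = 28.5/34.1 = 0.8358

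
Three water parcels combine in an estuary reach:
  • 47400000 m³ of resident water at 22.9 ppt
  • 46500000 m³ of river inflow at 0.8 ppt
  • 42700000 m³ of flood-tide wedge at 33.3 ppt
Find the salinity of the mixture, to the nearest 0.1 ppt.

Salt balance:
salt = 47,400,000×22.9 + 46,500,000×0.8 + 42,700,000×33.3 = 1,085,460,000 + 37,200,000 + 1,421,910,000 = 2,544,570,000
volume = 47,400,000 + 46,500,000 + 42,700,000 = 136,600,000 m³
S = 2,544,570,000 / 136,600,000 = 18.628 ppt

18.6 ppt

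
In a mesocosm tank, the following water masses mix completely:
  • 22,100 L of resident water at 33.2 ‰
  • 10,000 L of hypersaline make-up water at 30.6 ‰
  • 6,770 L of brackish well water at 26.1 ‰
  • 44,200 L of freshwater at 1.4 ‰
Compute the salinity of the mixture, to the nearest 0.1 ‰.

Total salt / total volume:
salt = 22,100×33.2 + 10,000×30.6 + 6,770×26.1 + 44,200×1.4 = 733,720 + 306,000 + 176,697 + 61,880 = 1,278,297
volume = 22,100 + 10,000 + 6,770 + 44,200 = 83,070 L
S = 1,278,297 / 83,070 = 15.388 ‰

15.4 ‰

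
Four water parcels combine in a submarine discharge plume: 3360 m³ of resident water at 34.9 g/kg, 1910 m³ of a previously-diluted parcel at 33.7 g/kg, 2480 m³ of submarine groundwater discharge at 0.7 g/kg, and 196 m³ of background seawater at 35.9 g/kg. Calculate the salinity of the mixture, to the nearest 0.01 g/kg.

23.96 g/kg

Mass of salt is conserved:
salt = 3,360×34.9 + 1,910×33.7 + 2,480×0.7 + 196×35.9 = 117,264 + 64,367 + 1,736 + 7,036.4 = 190,403.4
volume = 3,360 + 1,910 + 2,480 + 196 = 7,946 m³
S = 190,403.4 / 7,946 = 23.9622 g/kg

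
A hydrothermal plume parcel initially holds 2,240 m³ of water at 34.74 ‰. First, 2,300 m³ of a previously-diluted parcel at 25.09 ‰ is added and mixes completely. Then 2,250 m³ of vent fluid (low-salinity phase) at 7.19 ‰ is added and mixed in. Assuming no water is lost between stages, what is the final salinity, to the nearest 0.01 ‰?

22.34 ‰

Weighted by volume,
Initial salt = 2,240×34.74 = 77,817.6
After stage 1: salt = 77,817.6 + 2,300×25.09 = 135,524.6; volume = 4,540 m³; S = 29.851 ‰
After stage 2: salt = 135,524.6 + 2,250×7.19 = 151,702.1; volume = 6,790 m³
S = 151,702.1 / 6,790 = 22.342 ‰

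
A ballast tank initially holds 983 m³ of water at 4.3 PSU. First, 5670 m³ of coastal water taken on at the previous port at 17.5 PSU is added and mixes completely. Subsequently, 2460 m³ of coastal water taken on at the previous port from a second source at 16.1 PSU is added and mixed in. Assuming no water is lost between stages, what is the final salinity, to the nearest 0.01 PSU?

15.70 PSU

Weighted by volume,
Initial salt = 983×4.3 = 4,226.9
After stage 1: salt = 4,226.9 + 5,670×17.5 = 103,451.9; volume = 6,653 m³; S = 15.55 PSU
After stage 2: salt = 103,451.9 + 2,460×16.1 = 143,057.9; volume = 9,113 m³
S = 143,057.9 / 9,113 = 15.6982 PSU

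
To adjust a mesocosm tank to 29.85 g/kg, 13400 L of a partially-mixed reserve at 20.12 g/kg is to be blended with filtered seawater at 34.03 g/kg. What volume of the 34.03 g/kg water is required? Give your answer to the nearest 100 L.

31200 L

Salt balance: 13,400×20.12 + V×34.03 = (13,400+V)×29.85
269,608 + 34.03V = 399,990 + 29.85V
130,382 = 4.18V
V = 31,191.87 L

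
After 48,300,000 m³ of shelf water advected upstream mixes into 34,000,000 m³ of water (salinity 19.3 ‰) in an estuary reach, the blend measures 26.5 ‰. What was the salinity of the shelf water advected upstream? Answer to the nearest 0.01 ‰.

31.57 ‰

Salt balance: 34,000,000×19.3 + 48,300,000×S = 82,300,000×26.5
656,200,000 + 48,300,000·S = 2,180,950,000
S = (2,180,950,000 − 656,200,000) / 48,300,000 = 31.5683 ‰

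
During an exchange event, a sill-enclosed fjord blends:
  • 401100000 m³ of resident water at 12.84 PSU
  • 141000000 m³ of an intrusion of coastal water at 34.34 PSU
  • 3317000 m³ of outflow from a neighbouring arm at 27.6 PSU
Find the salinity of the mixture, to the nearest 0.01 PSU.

18.49 PSU

Mass of salt is conserved:
salt = 401,100,000×12.84 + 141,000,000×34.34 + 3,317,000×27.6 = 5,150,124,000 + 4,841,940,000 + 91,549,200 = 10,083,613,200
volume = 401,100,000 + 141,000,000 + 3,317,000 = 545,417,000 m³
S = 10,083,613,200 / 545,417,000 = 18.4879 PSU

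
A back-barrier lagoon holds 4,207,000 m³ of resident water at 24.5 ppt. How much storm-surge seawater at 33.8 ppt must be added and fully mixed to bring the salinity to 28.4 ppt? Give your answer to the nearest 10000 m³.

Salt balance: 4,207,000×24.5 + V×33.8 = (4,207,000+V)×28.4
103,071,500 + 33.8V = 119,478,800 + 28.4V
16,407,300 = 5.4V
V = 3,038,388.89 m³

3040000 m³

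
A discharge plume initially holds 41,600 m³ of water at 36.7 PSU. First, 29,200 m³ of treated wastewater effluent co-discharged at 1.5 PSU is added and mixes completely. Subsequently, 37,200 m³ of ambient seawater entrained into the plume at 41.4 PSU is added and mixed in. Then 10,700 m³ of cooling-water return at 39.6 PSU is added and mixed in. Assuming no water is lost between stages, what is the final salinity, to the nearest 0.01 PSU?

Weighted by volume,
Initial salt = 41,600×36.7 = 1,526,720
After stage 1: salt = 1,526,720 + 29,200×1.5 = 1,570,520; volume = 70,800 m³; S = 22.182 PSU
After stage 2: salt = 1,570,520 + 37,200×41.4 = 3,110,600; volume = 108,000 m³; S = 28.802 PSU
After stage 3: salt = 3,110,600 + 10,700×39.6 = 3,534,320; volume = 118,700 m³
S = 3,534,320 / 118,700 = 29.7752 PSU

29.78 PSU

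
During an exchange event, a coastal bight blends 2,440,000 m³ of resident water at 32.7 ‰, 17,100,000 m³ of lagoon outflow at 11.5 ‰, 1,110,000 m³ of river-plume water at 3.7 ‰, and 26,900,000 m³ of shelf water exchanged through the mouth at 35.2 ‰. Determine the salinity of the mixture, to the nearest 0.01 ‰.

25.81 ‰

Salt balance:
salt = 2,440,000×32.7 + 17,100,000×11.5 + 1,110,000×3.7 + 26,900,000×35.2 = 79,788,000 + 196,650,000 + 4,107,000 + 946,880,000 = 1,227,425,000
volume = 2,440,000 + 17,100,000 + 1,110,000 + 26,900,000 = 47,550,000 m³
S = 1,227,425,000 / 47,550,000 = 25.8134 ‰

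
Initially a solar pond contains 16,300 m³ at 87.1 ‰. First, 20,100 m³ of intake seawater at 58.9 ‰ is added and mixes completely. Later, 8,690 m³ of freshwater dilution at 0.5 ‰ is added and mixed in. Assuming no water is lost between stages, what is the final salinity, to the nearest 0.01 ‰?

57.84 ‰

Total salt / total volume:
Initial salt = 16,300×87.1 = 1,419,730
After stage 1: salt = 1,419,730 + 20,100×58.9 = 2,603,620; volume = 36,400 m³; S = 71.528 ‰
After stage 2: salt = 2,603,620 + 8,690×0.5 = 2,607,965; volume = 45,090 m³
S = 2,607,965 / 45,090 = 57.8391 ‰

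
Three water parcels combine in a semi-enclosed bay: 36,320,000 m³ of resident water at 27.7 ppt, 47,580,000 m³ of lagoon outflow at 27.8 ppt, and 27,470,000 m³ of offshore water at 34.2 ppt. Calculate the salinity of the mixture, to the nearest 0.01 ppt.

Weighted by volume,
salt = 36,320,000×27.7 + 47,580,000×27.8 + 27,470,000×34.2 = 1,006,064,000 + 1,322,724,000 + 939,474,000 = 3,268,262,000
volume = 36,320,000 + 47,580,000 + 27,470,000 = 111,370,000 m³
S = 3,268,262,000 / 111,370,000 = 29.346 ppt

29.35 ppt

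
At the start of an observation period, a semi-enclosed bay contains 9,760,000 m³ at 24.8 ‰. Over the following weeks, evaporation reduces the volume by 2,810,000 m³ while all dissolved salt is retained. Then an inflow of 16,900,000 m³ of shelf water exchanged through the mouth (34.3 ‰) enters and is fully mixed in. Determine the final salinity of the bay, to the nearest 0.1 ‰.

After evaporation: salt = 9,760,000×24.8 = 242,048,000; volume = 9,760,000 − 2,810,000 = 6,950,000 m³
After mixing: salt = 242,048,000 + 16,900,000×34.3 = 821,718,000; volume = 6,950,000 + 16,900,000 = 23,850,000 m³
S = 821,718,000 / 23,850,000 = 34.4536 ‰

34.5 ‰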